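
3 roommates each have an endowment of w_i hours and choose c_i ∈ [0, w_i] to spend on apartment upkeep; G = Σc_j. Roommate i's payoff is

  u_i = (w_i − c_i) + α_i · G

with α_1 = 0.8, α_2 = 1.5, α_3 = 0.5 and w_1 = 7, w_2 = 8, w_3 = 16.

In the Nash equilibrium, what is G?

∂u_i/∂c_i = α_i − 1, so roommate i contributes w_i if α_i > 1, else 0.
α_i > 1 for i ∈ {2}; NE contributions (0, 8, 0), G = 8.

8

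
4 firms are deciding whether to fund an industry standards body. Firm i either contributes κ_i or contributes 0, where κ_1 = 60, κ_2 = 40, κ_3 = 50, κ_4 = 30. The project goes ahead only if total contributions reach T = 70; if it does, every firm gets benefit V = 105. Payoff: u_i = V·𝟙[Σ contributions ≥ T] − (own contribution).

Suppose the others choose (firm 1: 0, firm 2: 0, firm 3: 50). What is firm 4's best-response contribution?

30

Others' total = 50. Contributing 30 brings total to 80 ≥ 70: gain V − κ_4 = 75.
Best response: 30.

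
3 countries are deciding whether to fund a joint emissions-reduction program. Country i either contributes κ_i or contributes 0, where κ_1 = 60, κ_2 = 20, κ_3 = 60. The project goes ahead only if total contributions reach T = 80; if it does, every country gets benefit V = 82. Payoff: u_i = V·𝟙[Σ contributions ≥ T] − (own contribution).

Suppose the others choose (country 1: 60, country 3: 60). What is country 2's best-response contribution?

Others' total = 120 ≥ 80; contributing adds cost 20 for no extra benefit.
Best response: 0.

0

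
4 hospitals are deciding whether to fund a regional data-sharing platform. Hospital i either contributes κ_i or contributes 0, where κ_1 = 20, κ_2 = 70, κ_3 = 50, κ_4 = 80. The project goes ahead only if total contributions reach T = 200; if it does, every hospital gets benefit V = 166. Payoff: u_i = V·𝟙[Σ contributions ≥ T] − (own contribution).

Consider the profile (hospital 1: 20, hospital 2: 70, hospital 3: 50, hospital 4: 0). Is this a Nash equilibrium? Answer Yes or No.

No

Total = 140 < 200: not provided.
Hospital 1 (pledges 20, payoff -20): dropping to 0 → total 120, payoff 0. Profitable deviation.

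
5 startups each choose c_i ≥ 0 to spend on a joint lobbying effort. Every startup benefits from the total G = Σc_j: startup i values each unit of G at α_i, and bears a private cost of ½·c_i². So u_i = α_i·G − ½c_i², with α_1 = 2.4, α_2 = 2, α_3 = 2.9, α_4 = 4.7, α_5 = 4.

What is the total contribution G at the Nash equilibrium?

Startup i's FOC: ∂u_i/∂c_i = α_i − c_i = 0, so c_i* = α_i.
NE contributions = (2.4, 2, 2.9, 4.7, 4); G = 16.

16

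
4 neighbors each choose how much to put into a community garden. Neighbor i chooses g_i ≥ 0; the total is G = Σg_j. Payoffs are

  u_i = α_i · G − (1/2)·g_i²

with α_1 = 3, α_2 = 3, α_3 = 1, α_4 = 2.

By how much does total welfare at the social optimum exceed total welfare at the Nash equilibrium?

Neighbor i's FOC: ∂u_i/∂g_i = α_i − g_i = 0, so g_i* = α_i.
NE contributions = (3, 3, 1, 2); G = 9.
W^NE = (Σα)·G − ½Σα_i² = 9² − ½·23 = 69.5.
Planner sets g_i = Σα_j = 9 for every i, so G^SO = 4·9 = 36.
W^SO = (Σα)·G^SO − ½·4·(Σα)² = (4/2)·9² = 162.
Deadweight loss = W^SO − W^NE = 92.5.

92.5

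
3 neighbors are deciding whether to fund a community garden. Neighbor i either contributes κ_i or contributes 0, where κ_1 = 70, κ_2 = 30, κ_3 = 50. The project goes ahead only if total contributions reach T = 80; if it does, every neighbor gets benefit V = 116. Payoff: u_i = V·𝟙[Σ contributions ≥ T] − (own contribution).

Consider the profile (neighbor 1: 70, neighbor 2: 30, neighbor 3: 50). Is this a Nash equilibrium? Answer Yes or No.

No

Total = 150 ≥ 80: provided.
Neighbor 1 (pledges 70, payoff 46): dropping to 0 → total 80, payoff 116. Profitable deviation.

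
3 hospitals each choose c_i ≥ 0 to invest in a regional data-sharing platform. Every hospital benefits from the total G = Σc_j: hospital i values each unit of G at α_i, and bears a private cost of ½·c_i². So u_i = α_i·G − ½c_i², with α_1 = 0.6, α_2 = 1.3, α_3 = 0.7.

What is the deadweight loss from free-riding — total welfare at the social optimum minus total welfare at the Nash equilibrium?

Hospital i's FOC: ∂u_i/∂c_i = α_i − c_i = 0, so c_i* = α_i.
NE contributions = (0.6, 1.3, 0.7); G = 2.6.
W^NE = (Σα)·G − ½Σα_i² = 2.6² − ½·2.54 = 5.49.
Planner sets c_i = Σα_j = 2.6 for every i, so G^SO = 3·2.6 = 7.8.
W^SO = (Σα)·G^SO − ½·3·(Σα)² = (3/2)·2.6² = 10.14.
Deadweight loss = W^SO − W^NE = 4.65.

4.65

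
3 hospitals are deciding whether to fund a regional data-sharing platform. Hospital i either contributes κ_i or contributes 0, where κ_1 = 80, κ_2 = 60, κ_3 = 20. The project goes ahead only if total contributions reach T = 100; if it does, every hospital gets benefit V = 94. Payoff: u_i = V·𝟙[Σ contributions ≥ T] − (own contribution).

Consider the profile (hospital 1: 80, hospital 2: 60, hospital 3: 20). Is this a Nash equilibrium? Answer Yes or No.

Total = 160 ≥ 100: provided.
Hospital 1 (pledges 80, payoff 14): dropping to 0 → total 80, payoff 0. No gain.
Hospital 2 (pledges 60, payoff 34): dropping to 0 → total 100, payoff 94. Profitable deviation.

No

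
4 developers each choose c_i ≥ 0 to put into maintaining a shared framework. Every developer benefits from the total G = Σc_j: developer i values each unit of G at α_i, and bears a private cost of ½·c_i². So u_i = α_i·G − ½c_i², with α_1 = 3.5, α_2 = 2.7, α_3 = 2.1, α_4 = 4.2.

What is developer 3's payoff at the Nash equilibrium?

Developer i's FOC: ∂u_i/∂c_i = α_i − c_i = 0, so c_i* = α_i.
NE contributions = (3.5, 2.7, 2.1, 4.2); G = 12.5.
u_3 = α_3·G − ½·(c_3)² = 2.1·12.5 − ½·2.1² = 24.045.

24.045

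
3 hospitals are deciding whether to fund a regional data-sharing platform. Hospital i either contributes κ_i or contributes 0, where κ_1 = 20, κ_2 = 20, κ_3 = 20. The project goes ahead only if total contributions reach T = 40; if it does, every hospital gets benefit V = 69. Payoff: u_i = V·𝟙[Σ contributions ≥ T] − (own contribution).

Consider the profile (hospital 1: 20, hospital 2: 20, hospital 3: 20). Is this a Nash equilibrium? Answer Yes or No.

Total = 60 ≥ 40: provided.
Hospital 1 (pledges 20, payoff 49): dropping to 0 → total 40, payoff 69. Profitable deviation.

No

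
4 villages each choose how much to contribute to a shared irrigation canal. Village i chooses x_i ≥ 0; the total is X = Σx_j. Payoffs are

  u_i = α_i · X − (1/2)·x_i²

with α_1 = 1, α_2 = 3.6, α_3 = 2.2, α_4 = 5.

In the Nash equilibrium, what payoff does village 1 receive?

11.3

Village i's FOC: ∂u_i/∂x_i = α_i − x_i = 0, so x_i* = α_i.
NE contributions = (1, 3.6, 2.2, 5); X = 11.8.
u_1 = α_1·X − ½·(x_1)² = 1·11.8 − ½·1² = 11.3.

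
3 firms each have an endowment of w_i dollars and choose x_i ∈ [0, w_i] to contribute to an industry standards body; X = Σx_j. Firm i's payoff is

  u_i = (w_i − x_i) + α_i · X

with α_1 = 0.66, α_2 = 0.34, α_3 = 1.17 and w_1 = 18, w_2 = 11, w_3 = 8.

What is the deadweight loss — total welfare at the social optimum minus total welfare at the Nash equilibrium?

∂u_i/∂x_i = α_i − 1, so firm i contributes w_i if α_i > 1, else 0.
α_i > 1 for i ∈ {3}; NE contributions (0, 0, 8), X = 8.
W^NE = Σw_i − X^NE + (Σα_i)·X^NE = 37 + 1.17·8 = 46.36.
Planner: ∂(Σu_j)/∂x_i = Σα_j − 1 = 1.17 > 0, so everyone contributes w_i; X^SO = 37, W^SO = 37 + 1.17·37 = 80.29.
Deadweight loss = 33.93.

33.93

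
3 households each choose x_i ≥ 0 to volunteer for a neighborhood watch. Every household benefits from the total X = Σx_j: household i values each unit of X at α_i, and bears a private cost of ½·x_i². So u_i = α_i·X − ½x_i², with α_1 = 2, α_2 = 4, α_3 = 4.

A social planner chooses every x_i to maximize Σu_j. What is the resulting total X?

30

Planner FOC: ∂(Σu_j)/∂x_i = (Σα_j) − x_i = 0, so x_i^SO = Σα_j = 10 for every i; X^SO = 30.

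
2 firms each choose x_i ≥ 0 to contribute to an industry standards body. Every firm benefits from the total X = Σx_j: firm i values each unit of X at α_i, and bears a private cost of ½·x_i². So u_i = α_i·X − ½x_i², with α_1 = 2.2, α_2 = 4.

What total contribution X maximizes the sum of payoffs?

Planner FOC: ∂(Σu_j)/∂x_i = (Σα_j) − x_i = 0, so x_i^SO = Σα_j = 6.2 for every i; X^SO = 12.4.

12.4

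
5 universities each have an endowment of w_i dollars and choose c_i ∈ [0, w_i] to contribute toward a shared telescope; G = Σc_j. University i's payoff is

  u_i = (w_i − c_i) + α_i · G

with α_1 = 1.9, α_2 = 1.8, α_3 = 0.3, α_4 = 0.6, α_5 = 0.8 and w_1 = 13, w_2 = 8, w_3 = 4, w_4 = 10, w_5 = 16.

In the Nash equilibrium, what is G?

∂u_i/∂c_i = α_i − 1, so university i contributes w_i if α_i > 1, else 0.
α_i > 1 for i ∈ {1, 2}; NE contributions (13, 8, 0, 0, 0), G = 21.

21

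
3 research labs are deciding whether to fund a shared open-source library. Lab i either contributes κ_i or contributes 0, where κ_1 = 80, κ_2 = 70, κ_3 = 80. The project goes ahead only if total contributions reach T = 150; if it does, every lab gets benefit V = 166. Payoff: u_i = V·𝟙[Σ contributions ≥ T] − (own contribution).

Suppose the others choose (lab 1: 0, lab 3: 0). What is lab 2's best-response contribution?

Others' total = 0. Even contributing 70 gives 70 < 150: no benefit either way.
Best response: 0.

0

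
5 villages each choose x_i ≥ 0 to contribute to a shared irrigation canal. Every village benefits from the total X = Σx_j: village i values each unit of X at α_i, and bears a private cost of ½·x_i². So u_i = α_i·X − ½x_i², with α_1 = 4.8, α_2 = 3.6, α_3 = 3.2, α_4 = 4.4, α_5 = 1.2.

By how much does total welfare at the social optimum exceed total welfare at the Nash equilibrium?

477.28

Village i's FOC: ∂u_i/∂x_i = α_i − x_i = 0, so x_i* = α_i.
NE contributions = (4.8, 3.6, 3.2, 4.4, 1.2); X = 17.2.
W^NE = (Σα)·X − ½Σα_i² = 17.2² − ½·67.04 = 262.32.
Planner sets x_i = Σα_j = 17.2 for every i, so X^SO = 5·17.2 = 86.
W^SO = (Σα)·X^SO − ½·5·(Σα)² = (5/2)·17.2² = 739.6.
Deadweight loss = W^SO − W^NE = 477.28.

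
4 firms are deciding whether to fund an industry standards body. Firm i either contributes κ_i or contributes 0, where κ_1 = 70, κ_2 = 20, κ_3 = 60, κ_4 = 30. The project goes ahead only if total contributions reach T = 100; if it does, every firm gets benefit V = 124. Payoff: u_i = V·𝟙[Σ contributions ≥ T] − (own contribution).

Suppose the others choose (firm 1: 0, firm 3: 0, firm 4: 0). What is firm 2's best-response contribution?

0

Others' total = 0. Even contributing 20 gives 20 < 100: no benefit either way.
Best response: 0.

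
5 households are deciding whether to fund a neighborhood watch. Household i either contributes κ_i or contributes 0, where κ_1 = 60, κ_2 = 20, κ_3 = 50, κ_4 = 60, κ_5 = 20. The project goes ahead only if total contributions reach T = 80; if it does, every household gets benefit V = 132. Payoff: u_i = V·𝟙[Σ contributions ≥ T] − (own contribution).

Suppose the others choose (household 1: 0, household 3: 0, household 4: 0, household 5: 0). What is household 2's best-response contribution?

0

Others' total = 0. Even contributing 20 gives 20 < 80: no benefit either way.
Best response: 0.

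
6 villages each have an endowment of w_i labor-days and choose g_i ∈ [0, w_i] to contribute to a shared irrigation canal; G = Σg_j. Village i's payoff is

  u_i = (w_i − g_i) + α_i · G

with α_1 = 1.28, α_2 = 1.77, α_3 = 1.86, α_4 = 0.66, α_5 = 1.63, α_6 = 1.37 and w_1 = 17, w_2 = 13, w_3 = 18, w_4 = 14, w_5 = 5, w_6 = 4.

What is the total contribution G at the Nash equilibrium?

57

∂u_i/∂g_i = α_i − 1, so village i contributes w_i if α_i > 1, else 0.
α_i > 1 for i ∈ {1, 2, 3, 5, 6}; NE contributions (17, 13, 18, 0, 5, 4), G = 57.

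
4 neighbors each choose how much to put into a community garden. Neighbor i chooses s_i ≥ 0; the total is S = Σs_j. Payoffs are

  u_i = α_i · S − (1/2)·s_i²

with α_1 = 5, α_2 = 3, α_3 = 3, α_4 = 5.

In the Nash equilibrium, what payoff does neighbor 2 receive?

Neighbor i's FOC: ∂u_i/∂s_i = α_i − s_i = 0, so s_i* = α_i.
NE contributions = (5, 3, 3, 5); S = 16.
u_2 = α_2·S − ½·(s_2)² = 3·16 − ½·3² = 43.5.

43.5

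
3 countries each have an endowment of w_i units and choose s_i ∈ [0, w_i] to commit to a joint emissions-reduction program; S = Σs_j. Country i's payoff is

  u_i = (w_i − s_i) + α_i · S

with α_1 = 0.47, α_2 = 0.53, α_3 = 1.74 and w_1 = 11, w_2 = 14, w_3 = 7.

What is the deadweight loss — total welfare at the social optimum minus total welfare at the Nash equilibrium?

∂u_i/∂s_i = α_i − 1, so country i contributes w_i if α_i > 1, else 0.
α_i > 1 for i ∈ {3}; NE contributions (0, 0, 7), S = 7.
W^NE = Σw_i − S^NE + (Σα_i)·S^NE = 32 + 1.74·7 = 44.18.
Planner: ∂(Σu_j)/∂s_i = Σα_j − 1 = 1.74 > 0, so everyone contributes w_i; S^SO = 32, W^SO = 32 + 1.74·32 = 87.68.
Deadweight loss = 43.5.

43.5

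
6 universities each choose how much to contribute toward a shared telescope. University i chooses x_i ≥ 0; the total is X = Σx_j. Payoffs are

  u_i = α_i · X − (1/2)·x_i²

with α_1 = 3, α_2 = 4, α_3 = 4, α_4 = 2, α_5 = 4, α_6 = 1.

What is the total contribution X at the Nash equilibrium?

University i's FOC: ∂u_i/∂x_i = α_i − x_i = 0, so x_i* = α_i.
NE contributions = (3, 4, 4, 2, 4, 1); X = 18.

18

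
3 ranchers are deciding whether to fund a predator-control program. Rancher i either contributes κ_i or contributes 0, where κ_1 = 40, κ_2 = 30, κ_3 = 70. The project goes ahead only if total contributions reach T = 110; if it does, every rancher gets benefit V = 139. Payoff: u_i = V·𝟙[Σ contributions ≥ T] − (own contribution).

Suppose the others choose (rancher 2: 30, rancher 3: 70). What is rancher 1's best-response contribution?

Others' total = 100. Contributing 40 brings total to 140 ≥ 110: gain V − κ_1 = 99.
Best response: 40.

40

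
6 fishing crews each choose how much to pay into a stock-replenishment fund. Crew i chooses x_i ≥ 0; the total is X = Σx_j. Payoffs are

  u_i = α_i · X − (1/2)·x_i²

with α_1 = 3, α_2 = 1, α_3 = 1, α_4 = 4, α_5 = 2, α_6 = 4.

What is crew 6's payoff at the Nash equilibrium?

Crew i's FOC: ∂u_i/∂x_i = α_i − x_i = 0, so x_i* = α_i.
NE contributions = (3, 1, 1, 4, 2, 4); X = 15.
u_6 = α_6·X − ½·(x_6)² = 4·15 − ½·4² = 52.

52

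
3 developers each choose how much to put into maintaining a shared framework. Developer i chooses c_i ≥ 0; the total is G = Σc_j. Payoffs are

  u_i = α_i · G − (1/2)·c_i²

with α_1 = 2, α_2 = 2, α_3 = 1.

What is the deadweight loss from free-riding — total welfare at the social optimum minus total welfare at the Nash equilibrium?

17

Developer i's FOC: ∂u_i/∂c_i = α_i − c_i = 0, so c_i* = α_i.
NE contributions = (2, 2, 1); G = 5.
W^NE = (Σα)·G − ½Σα_i² = 5² − ½·9 = 20.5.
Planner sets c_i = Σα_j = 5 for every i, so G^SO = 3·5 = 15.
W^SO = (Σα)·G^SO − ½·3·(Σα)² = (3/2)·5² = 37.5.
Deadweight loss = W^SO − W^NE = 17.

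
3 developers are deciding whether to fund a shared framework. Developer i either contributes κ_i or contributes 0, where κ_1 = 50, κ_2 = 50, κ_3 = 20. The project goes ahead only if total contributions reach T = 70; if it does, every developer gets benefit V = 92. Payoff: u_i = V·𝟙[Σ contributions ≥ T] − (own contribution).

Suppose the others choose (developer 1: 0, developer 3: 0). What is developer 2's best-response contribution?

Others' total = 0. Even contributing 50 gives 50 < 70: no benefit either way.
Best response: 0.

0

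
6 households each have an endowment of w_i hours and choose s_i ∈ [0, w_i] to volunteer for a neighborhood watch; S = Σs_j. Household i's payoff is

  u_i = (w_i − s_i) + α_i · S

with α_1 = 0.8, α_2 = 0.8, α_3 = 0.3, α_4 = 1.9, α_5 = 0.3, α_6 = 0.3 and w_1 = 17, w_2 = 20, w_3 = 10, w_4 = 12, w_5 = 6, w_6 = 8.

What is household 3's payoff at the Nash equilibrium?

∂u_i/∂s_i = α_i − 1, so household i contributes w_i if α_i > 1, else 0.
α_i > 1 for i ∈ {4}; NE contributions (0, 0, 0, 12, 0, 0), S = 12.
u_3 = (10 − 0) + 0.3·12 = 13.6.

13.6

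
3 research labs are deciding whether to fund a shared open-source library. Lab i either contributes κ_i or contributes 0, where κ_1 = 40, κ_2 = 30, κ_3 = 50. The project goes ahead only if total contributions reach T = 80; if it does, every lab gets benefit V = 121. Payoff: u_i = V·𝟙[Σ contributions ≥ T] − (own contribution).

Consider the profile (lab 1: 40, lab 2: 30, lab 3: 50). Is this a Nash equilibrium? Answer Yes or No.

No

Total = 120 ≥ 80: provided.
Lab 1 (pledges 40, payoff 81): dropping to 0 → total 80, payoff 121. Profitable deviation.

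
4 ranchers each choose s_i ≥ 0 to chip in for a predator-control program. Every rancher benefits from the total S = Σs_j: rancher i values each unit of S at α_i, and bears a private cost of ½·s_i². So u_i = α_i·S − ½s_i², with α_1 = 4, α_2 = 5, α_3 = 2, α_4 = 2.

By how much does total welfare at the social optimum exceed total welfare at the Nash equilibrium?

Rancher i's FOC: ∂u_i/∂s_i = α_i − s_i = 0, so s_i* = α_i.
NE contributions = (4, 5, 2, 2); S = 13.
W^NE = (Σα)·S − ½Σα_i² = 13² − ½·49 = 144.5.
Planner sets s_i = Σα_j = 13 for every i, so S^SO = 4·13 = 52.
W^SO = (Σα)·S^SO − ½·4·(Σα)² = (4/2)·13² = 338.
Deadweight loss = W^SO − W^NE = 193.5.

193.5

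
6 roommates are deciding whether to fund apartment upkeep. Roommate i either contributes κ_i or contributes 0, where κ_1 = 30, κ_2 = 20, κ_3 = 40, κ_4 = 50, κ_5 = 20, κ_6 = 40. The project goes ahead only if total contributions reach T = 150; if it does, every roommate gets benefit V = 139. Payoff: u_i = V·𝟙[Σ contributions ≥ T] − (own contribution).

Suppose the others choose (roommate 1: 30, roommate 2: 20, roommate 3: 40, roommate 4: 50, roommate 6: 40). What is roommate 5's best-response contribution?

0

Others' total = 180 ≥ 150; contributing adds cost 20 for no extra benefit.
Best response: 0.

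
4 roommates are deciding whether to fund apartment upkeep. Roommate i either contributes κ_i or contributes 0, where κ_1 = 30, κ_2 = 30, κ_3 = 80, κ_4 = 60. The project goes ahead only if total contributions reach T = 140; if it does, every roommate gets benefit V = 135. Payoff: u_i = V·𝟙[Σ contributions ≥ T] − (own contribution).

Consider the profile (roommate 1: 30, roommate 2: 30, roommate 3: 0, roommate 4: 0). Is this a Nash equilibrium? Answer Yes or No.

No

Total = 60 < 140: not provided.
Roommate 1 (pledges 30, payoff -30): dropping to 0 → total 30, payoff 0. Profitable deviation.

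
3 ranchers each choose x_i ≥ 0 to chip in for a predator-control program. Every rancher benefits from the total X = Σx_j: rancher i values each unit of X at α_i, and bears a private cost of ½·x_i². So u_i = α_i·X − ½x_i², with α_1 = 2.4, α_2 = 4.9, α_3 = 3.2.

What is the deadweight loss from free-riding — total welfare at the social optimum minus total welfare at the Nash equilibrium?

Rancher i's FOC: ∂u_i/∂x_i = α_i − x_i = 0, so x_i* = α_i.
NE contributions = (2.4, 4.9, 3.2); X = 10.5.
W^NE = (Σα)·X − ½Σα_i² = 10.5² − ½·40.01 = 90.245.
Planner sets x_i = Σα_j = 10.5 for every i, so X^SO = 3·10.5 = 31.5.
W^SO = (Σα)·X^SO − ½·3·(Σα)² = (3/2)·10.5² = 165.375.
Deadweight loss = W^SO − W^NE = 75.13.

75.13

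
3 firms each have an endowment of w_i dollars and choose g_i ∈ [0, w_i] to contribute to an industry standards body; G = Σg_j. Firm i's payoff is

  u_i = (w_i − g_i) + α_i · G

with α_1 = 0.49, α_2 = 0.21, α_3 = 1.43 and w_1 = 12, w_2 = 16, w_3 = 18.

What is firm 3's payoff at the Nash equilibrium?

∂u_i/∂g_i = α_i − 1, so firm i contributes w_i if α_i > 1, else 0.
α_i > 1 for i ∈ {3}; NE contributions (0, 0, 18), G = 18.
u_3 = (18 − 18) + 1.43·18 = 25.74.

25.74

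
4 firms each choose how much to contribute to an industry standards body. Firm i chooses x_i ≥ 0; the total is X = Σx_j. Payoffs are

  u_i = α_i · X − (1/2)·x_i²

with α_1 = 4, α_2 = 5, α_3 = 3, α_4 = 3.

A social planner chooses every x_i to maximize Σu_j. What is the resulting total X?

60

Planner FOC: ∂(Σu_j)/∂x_i = (Σα_j) − x_i = 0, so x_i^SO = Σα_j = 15 for every i; X^SO = 60.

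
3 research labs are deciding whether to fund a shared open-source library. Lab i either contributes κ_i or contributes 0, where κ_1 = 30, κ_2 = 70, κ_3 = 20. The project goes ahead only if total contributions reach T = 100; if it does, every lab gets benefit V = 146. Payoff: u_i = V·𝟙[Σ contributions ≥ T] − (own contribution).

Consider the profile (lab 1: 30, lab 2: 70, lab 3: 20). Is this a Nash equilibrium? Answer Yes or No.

No

Total = 120 ≥ 100: provided.
Lab 1 (pledges 30, payoff 116): dropping to 0 → total 90, payoff 0. No gain.
Lab 2 (pledges 70, payoff 76): dropping to 0 → total 50, payoff 0. No gain.
Lab 3 (pledges 20, payoff 126): dropping to 0 → total 100, payoff 146. Profitable deviation.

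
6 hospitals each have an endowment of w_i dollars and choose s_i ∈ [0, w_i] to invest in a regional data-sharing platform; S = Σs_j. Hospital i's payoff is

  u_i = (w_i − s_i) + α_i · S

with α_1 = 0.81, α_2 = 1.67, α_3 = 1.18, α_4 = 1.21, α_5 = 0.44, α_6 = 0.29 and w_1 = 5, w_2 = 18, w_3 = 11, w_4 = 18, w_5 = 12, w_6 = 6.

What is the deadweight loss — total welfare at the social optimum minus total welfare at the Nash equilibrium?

∂u_i/∂s_i = α_i − 1, so hospital i contributes w_i if α_i > 1, else 0.
α_i > 1 for i ∈ {2, 3, 4}; NE contributions (0, 18, 11, 18, 0, 0), S = 47.
W^NE = Σw_i − S^NE + (Σα_i)·S^NE = 70 + 4.6·47 = 286.2.
Planner: ∂(Σu_j)/∂s_i = Σα_j − 1 = 4.6 > 0, so everyone contributes w_i; S^SO = 70, W^SO = 70 + 4.6·70 = 392.
Deadweight loss = 105.8.

105.8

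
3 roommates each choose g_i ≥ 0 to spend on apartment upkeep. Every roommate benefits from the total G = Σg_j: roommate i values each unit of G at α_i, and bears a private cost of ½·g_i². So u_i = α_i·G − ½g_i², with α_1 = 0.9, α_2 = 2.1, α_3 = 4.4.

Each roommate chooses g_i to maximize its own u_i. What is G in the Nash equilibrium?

Roommate i's FOC: ∂u_i/∂g_i = α_i − g_i = 0, so g_i* = α_i.
NE contributions = (0.9, 2.1, 4.4); G = 7.4.

7.4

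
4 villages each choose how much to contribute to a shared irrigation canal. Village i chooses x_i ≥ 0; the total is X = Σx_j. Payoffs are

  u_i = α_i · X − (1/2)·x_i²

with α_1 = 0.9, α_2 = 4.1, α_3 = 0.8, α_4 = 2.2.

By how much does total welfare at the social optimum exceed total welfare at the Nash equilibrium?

Village i's FOC: ∂u_i/∂x_i = α_i − x_i = 0, so x_i* = α_i.
NE contributions = (0.9, 4.1, 0.8, 2.2); X = 8.
W^NE = (Σα)·X − ½Σα_i² = 8² − ½·23.1 = 52.45.
Planner sets x_i = Σα_j = 8 for every i, so X^SO = 4·8 = 32.
W^SO = (Σα)·X^SO − ½·4·(Σα)² = (4/2)·8² = 128.
Deadweight loss = W^SO − W^NE = 75.55.

75.55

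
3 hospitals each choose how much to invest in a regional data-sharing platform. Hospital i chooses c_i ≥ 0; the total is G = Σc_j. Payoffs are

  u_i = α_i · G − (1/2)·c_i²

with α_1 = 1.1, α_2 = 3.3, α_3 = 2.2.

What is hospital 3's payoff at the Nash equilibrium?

Hospital i's FOC: ∂u_i/∂c_i = α_i − c_i = 0, so c_i* = α_i.
NE contributions = (1.1, 3.3, 2.2); G = 6.6.
u_3 = α_3·G − ½·(c_3)² = 2.2·6.6 − ½·2.2² = 12.1.

12.1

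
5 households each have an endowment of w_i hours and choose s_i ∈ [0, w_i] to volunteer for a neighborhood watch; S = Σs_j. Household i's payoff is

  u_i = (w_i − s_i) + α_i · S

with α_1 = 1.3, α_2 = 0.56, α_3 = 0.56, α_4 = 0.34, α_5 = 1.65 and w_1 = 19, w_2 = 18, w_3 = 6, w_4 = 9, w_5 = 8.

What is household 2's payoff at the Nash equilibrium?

∂u_i/∂s_i = α_i − 1, so household i contributes w_i if α_i > 1, else 0.
α_i > 1 for i ∈ {1, 5}; NE contributions (19, 0, 0, 0, 8), S = 27.
u_2 = (18 − 0) + 0.56·27 = 33.12.

33.12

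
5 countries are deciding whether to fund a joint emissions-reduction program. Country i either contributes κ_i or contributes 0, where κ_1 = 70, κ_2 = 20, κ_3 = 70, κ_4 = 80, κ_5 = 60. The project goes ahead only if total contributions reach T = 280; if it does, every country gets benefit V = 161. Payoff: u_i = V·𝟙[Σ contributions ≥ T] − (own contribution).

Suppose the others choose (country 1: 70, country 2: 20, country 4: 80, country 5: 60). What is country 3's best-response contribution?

70

Others' total = 230. Contributing 70 brings total to 300 ≥ 280: gain V − κ_3 = 91.
Best response: 70.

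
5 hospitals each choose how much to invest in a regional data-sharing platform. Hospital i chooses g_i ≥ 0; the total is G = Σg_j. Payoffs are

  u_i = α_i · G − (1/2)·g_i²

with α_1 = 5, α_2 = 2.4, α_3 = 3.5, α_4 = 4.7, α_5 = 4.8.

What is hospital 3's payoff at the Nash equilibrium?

65.275

Hospital i's FOC: ∂u_i/∂g_i = α_i − g_i = 0, so g_i* = α_i.
NE contributions = (5, 2.4, 3.5, 4.7, 4.8); G = 20.4.
u_3 = α_3·G − ½·(g_3)² = 3.5·20.4 − ½·3.5² = 65.275.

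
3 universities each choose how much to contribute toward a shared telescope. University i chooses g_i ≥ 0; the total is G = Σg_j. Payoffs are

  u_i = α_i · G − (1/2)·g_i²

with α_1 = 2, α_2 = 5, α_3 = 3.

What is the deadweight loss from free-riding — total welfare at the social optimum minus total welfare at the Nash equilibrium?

University i's FOC: ∂u_i/∂g_i = α_i − g_i = 0, so g_i* = α_i.
NE contributions = (2, 5, 3); G = 10.
W^NE = (Σα)·G − ½Σα_i² = 10² − ½·38 = 81.
Planner sets g_i = Σα_j = 10 for every i, so G^SO = 3·10 = 30.
W^SO = (Σα)·G^SO − ½·3·(Σα)² = (3/2)·10² = 150.
Deadweight loss = W^SO − W^NE = 69.

69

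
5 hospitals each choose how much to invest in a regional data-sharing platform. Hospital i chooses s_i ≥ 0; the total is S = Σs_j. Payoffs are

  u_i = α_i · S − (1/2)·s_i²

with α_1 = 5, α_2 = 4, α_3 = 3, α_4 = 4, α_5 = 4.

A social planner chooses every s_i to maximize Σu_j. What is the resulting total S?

100

Planner FOC: ∂(Σu_j)/∂s_i = (Σα_j) − s_i = 0, so s_i^SO = Σα_j = 20 for every i; S^SO = 100.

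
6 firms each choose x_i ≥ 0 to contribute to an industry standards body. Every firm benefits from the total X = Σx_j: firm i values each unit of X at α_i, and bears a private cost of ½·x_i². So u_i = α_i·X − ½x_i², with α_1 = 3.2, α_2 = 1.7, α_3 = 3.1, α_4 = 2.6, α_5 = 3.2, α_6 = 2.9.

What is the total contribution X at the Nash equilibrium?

Firm i's FOC: ∂u_i/∂x_i = α_i − x_i = 0, so x_i* = α_i.
NE contributions = (3.2, 1.7, 3.1, 2.6, 3.2, 2.9); X = 16.7.

16.7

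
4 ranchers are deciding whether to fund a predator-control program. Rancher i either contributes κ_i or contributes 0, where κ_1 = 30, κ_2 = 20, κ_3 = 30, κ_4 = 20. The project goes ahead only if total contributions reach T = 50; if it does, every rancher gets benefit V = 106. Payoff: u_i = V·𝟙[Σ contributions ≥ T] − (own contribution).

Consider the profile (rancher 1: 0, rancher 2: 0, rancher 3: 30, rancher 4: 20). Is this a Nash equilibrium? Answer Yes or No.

Total = 50 ≥ 50: provided.
Rancher 1 (pledges 0, payoff 106): pledging 30 → total 80, payoff 76. No gain.
Rancher 2 (pledges 0, payoff 106): pledging 20 → total 70, payoff 86. No gain.
Rancher 3 (pledges 30, payoff 76): dropping to 0 → total 20, payoff 0. No gain.
Rancher 4 (pledges 20, payoff 86): dropping to 0 → total 30, payoff 0. No gain.

Yes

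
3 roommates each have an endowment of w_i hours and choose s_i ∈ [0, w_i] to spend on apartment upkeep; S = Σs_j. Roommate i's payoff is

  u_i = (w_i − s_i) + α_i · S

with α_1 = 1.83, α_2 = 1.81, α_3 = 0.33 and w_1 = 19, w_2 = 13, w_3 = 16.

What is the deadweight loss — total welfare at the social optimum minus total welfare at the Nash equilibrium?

∂u_i/∂s_i = α_i − 1, so roommate i contributes w_i if α_i > 1, else 0.
α_i > 1 for i ∈ {1, 2}; NE contributions (19, 13, 0), S = 32.
W^NE = Σw_i − S^NE + (Σα_i)·S^NE = 48 + 2.97·32 = 143.04.
Planner: ∂(Σu_j)/∂s_i = Σα_j − 1 = 2.97 > 0, so everyone contributes w_i; S^SO = 48, W^SO = 48 + 2.97·48 = 190.56.
Deadweight loss = 47.52.

47.52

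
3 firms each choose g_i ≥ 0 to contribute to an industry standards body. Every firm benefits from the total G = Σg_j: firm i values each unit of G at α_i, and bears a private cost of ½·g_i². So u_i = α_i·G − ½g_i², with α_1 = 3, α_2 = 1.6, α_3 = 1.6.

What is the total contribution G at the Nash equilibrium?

Firm i's FOC: ∂u_i/∂g_i = α_i − g_i = 0, so g_i* = α_i.
NE contributions = (3, 1.6, 1.6); G = 6.2.

6.2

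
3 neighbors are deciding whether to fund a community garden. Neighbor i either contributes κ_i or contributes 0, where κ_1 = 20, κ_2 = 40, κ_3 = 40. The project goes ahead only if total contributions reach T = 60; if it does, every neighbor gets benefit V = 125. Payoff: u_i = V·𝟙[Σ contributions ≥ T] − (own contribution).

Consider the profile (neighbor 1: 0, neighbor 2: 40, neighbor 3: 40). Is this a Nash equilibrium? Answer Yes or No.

Yes

Total = 80 ≥ 60: provided.
Neighbor 1 (pledges 0, payoff 125): pledging 20 → total 100, payoff 105. No gain.
Neighbor 2 (pledges 40, payoff 85): dropping to 0 → total 40, payoff 0. No gain.
Neighbor 3 (pledges 40, payoff 85): dropping to 0 → total 40, payoff 0. No gain.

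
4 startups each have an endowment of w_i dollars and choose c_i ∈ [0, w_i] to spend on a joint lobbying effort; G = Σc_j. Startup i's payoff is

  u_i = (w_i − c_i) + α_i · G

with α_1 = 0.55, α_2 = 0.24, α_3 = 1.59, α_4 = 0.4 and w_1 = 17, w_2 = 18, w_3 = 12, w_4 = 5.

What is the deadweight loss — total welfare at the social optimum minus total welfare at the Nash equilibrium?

∂u_i/∂c_i = α_i − 1, so startup i contributes w_i if α_i > 1, else 0.
α_i > 1 for i ∈ {3}; NE contributions (0, 0, 12, 0), G = 12.
W^NE = Σw_i − G^NE + (Σα_i)·G^NE = 52 + 1.78·12 = 73.36.
Planner: ∂(Σu_j)/∂c_i = Σα_j − 1 = 1.78 > 0, so everyone contributes w_i; G^SO = 52, W^SO = 52 + 1.78·52 = 144.56.
Deadweight loss = 71.2.

71.2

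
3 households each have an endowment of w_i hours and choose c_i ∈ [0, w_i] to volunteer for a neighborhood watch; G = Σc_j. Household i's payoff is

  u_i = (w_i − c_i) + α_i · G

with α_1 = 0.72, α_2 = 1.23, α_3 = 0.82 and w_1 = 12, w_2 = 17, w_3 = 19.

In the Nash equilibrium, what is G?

∂u_i/∂c_i = α_i − 1, so household i contributes w_i if α_i > 1, else 0.
α_i > 1 for i ∈ {2}; NE contributions (0, 17, 0), G = 17.

17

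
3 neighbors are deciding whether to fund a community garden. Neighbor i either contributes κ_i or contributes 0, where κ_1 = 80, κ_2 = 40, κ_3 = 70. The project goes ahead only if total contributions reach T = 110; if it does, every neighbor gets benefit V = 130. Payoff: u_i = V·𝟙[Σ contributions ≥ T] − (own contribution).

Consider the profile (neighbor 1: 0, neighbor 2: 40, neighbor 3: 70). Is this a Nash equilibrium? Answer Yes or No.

Yes

Total = 110 ≥ 110: provided.
Neighbor 1 (pledges 0, payoff 130): pledging 80 → total 190, payoff 50. No gain.
Neighbor 2 (pledges 40, payoff 90): dropping to 0 → total 70, payoff 0. No gain.
Neighbor 3 (pledges 70, payoff 60): dropping to 0 → total 40, payoff 0. No gain.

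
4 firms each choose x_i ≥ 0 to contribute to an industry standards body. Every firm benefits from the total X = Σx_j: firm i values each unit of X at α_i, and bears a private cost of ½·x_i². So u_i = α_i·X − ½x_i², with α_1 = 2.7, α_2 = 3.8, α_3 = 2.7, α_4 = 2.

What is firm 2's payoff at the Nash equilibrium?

Firm i's FOC: ∂u_i/∂x_i = α_i − x_i = 0, so x_i* = α_i.
NE contributions = (2.7, 3.8, 2.7, 2); X = 11.2.
u_2 = α_2·X − ½·(x_2)² = 3.8·11.2 − ½·3.8² = 35.34.

35.34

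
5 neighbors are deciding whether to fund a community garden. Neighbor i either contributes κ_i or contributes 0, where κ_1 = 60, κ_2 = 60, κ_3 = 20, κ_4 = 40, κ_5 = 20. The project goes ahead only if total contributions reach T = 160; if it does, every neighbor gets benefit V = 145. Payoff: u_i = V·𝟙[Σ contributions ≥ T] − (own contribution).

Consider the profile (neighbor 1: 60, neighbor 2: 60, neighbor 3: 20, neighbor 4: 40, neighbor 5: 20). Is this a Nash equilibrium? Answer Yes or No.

Total = 200 ≥ 160: provided.
Neighbor 1 (pledges 60, payoff 85): dropping to 0 → total 140, payoff 0. No gain.
Neighbor 2 (pledges 60, payoff 85): dropping to 0 → total 140, payoff 0. No gain.
Neighbor 3 (pledges 20, payoff 125): dropping to 0 → total 180, payoff 145. Profitable deviation.

No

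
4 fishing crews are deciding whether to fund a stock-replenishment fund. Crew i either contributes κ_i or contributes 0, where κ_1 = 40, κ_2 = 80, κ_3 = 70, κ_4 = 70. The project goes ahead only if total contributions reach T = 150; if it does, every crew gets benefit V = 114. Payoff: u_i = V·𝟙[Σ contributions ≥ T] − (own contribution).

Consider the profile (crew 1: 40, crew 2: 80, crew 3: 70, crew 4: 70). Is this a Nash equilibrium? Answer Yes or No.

Total = 260 ≥ 150: provided.
Crew 1 (pledges 40, payoff 74): dropping to 0 → total 220, payoff 114. Profitable deviation.

No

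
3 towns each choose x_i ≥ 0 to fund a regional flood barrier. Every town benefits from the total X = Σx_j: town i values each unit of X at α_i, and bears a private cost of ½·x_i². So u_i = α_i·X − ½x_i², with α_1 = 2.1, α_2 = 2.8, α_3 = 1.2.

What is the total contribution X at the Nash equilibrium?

Town i's FOC: ∂u_i/∂x_i = α_i − x_i = 0, so x_i* = α_i.
NE contributions = (2.1, 2.8, 1.2); X = 6.1.

6.1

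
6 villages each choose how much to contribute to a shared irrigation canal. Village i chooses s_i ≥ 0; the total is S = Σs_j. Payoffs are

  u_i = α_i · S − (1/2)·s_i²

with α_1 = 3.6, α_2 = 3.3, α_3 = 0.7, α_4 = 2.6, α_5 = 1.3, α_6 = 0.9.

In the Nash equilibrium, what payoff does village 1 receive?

38.16

Village i's FOC: ∂u_i/∂s_i = α_i − s_i = 0, so s_i* = α_i.
NE contributions = (3.6, 3.3, 0.7, 2.6, 1.3, 0.9); S = 12.4.
u_1 = α_1·S − ½·(s_1)² = 3.6·12.4 − ½·3.6² = 38.16.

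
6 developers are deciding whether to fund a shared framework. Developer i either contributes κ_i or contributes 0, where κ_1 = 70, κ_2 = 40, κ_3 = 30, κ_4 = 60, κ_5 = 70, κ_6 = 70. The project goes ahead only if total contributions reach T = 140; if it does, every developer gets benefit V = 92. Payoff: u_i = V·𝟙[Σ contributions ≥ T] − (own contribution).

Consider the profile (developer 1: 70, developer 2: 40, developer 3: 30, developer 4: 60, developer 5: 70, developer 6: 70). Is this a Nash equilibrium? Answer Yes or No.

No

Total = 340 ≥ 140: provided.
Developer 1 (pledges 70, payoff 22): dropping to 0 → total 270, payoff 92. Profitable deviation.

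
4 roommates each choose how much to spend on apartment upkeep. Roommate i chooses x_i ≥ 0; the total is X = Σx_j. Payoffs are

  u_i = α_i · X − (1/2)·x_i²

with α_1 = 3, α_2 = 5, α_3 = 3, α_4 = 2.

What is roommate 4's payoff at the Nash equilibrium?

24

Roommate i's FOC: ∂u_i/∂x_i = α_i − x_i = 0, so x_i* = α_i.
NE contributions = (3, 5, 3, 2); X = 13.
u_4 = α_4·X − ½·(x_4)² = 2·13 − ½·2² = 24.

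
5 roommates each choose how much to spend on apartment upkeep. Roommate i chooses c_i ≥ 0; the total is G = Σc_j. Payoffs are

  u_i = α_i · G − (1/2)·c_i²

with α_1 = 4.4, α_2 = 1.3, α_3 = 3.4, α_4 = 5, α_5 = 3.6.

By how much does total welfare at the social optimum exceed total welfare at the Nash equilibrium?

505.22

Roommate i's FOC: ∂u_i/∂c_i = α_i − c_i = 0, so c_i* = α_i.
NE contributions = (4.4, 1.3, 3.4, 5, 3.6); G = 17.7.
W^NE = (Σα)·G − ½Σα_i² = 17.7² − ½·70.57 = 278.005.
Planner sets c_i = Σα_j = 17.7 for every i, so G^SO = 5·17.7 = 88.5.
W^SO = (Σα)·G^SO − ½·5·(Σα)² = (5/2)·17.7² = 783.225.
Deadweight loss = W^SO − W^NE = 505.22.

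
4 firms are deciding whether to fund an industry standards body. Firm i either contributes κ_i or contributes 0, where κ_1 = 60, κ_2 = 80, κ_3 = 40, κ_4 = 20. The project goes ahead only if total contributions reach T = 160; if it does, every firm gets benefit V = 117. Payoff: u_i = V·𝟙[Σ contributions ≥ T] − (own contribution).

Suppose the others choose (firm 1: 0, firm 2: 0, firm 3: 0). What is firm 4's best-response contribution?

0

Others' total = 0. Even contributing 20 gives 20 < 160: no benefit either way.
Best response: 0.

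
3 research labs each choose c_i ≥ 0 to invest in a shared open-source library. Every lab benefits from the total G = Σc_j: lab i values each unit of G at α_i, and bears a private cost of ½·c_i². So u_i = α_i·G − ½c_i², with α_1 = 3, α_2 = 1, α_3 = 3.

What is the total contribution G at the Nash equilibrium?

Lab i's FOC: ∂u_i/∂c_i = α_i − c_i = 0, so c_i* = α_i.
NE contributions = (3, 1, 3); G = 7.

7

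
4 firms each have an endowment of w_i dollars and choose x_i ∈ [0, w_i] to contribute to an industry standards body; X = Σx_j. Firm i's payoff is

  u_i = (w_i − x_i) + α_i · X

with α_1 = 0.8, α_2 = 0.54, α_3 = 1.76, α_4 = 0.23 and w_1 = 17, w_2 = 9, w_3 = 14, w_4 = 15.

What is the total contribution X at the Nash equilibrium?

14

∂u_i/∂x_i = α_i − 1, so firm i contributes w_i if α_i > 1, else 0.
α_i > 1 for i ∈ {3}; NE contributions (0, 0, 14, 0), X = 14.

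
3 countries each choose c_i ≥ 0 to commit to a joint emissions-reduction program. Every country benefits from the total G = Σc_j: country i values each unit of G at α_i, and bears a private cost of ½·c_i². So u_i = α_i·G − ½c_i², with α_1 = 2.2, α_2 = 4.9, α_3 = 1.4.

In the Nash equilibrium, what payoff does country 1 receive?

Country i's FOC: ∂u_i/∂c_i = α_i − c_i = 0, so c_i* = α_i.
NE contributions = (2.2, 4.9, 1.4); G = 8.5.
u_1 = α_1·G − ½·(c_1)² = 2.2·8.5 − ½·2.2² = 16.28.

16.28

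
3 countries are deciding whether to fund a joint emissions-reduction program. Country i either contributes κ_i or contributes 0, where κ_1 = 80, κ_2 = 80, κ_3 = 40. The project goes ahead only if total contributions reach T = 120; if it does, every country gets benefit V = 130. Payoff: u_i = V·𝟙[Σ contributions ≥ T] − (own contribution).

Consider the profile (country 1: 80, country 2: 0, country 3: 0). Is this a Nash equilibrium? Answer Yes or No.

Total = 80 < 120: not provided.
Country 1 (pledges 80, payoff -80): dropping to 0 → total 0, payoff 0. Profitable deviation.

No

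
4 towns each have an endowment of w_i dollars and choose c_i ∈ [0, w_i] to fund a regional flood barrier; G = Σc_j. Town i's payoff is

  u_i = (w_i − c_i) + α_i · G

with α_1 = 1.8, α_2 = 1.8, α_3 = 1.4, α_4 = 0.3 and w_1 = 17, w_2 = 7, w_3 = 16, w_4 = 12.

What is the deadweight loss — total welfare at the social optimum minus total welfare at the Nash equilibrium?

∂u_i/∂c_i = α_i − 1, so town i contributes w_i if α_i > 1, else 0.
α_i > 1 for i ∈ {1, 2, 3}; NE contributions (17, 7, 16, 0), G = 40.
W^NE = Σw_i − G^NE + (Σα_i)·G^NE = 52 + 4.3·40 = 224.
Planner: ∂(Σu_j)/∂c_i = Σα_j − 1 = 4.3 > 0, so everyone contributes w_i; G^SO = 52, W^SO = 52 + 4.3·52 = 275.6.
Deadweight loss = 51.6.

51.6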